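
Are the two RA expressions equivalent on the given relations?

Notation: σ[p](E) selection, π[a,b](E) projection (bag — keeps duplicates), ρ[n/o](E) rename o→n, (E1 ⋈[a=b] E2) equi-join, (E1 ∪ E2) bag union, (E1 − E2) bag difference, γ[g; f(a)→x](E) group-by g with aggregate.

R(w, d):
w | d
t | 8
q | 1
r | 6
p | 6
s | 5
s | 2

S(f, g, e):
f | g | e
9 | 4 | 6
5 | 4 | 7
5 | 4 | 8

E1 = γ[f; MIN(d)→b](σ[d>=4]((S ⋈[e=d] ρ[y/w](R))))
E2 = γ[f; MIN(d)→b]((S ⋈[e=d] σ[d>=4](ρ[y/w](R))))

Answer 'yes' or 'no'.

E1 row counts bottom-up:
  S → 3
  R → 6
  ρ[y/w](R) → 6
  (S ⋈[e=d] ρ[y/w](R)) → 3
  σ[d>=4]((S ⋈[e=d] ρ[y/w](R))) → 3
  γ[f; MIN(d)→b](σ[d>=4]((S ⋈[e=d] ρ[y/w](R)))) → 2
E2 row counts bottom-up:
  S → 3
  R → 6
  ρ[y/w](R) → 6
  σ[d>=4](ρ[y/w](R)) → 4
  (S ⋈[e=d] σ[d>=4](ρ[y/w](R))) → 3
  γ[f; MIN(d)→b]((S ⋈[e=d] σ[d>=4](ρ[y/w](R)))) → 2

E1 and E2 produce the same multiset:
f | b
5 | 8
9 | 6

yes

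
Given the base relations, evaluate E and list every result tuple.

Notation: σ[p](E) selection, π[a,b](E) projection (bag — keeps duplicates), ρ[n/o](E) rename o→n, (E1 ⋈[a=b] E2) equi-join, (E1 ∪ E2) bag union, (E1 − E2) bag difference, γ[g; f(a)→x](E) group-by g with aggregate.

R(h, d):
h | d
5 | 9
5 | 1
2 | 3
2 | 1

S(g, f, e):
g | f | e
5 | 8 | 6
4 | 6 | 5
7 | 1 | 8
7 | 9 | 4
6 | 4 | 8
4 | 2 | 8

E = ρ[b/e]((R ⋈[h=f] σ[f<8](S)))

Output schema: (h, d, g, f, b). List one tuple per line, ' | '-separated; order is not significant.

Subexpression sizes:
  R → 4
  S → 6
  σ[f<8](S) → 4
  (R ⋈[h=f] σ[f<8](S)) → 2
  ρ[b/e]((R ⋈[h=f] σ[f<8](S))) → 2

== RESULT ==
h | d | g | f | b
2 | 1 | 4 | 2 | 8
2 | 3 | 4 | 2 | 8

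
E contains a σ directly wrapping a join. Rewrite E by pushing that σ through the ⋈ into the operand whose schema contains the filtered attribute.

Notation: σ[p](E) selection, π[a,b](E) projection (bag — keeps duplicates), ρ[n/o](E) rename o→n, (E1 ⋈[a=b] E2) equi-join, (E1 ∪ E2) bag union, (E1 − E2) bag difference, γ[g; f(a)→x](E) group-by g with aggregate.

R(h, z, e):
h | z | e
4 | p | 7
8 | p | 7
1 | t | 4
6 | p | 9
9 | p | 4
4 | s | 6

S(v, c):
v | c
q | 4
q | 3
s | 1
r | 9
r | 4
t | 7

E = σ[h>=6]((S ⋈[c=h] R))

σ filters on h, owned by the right side.
E' = (S ⋈[c=h] σ[h>=6](R))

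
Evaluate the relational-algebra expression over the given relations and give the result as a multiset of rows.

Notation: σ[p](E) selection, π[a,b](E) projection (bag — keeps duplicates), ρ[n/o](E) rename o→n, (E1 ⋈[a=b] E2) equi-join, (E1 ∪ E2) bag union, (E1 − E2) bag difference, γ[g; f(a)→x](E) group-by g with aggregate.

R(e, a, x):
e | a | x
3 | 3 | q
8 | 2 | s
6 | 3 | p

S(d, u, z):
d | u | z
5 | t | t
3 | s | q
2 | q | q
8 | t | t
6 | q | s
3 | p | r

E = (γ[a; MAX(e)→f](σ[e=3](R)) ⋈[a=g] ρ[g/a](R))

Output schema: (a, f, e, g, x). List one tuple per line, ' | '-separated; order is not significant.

Subexpression sizes:
  R → 3
  σ[e=3](R) → 1
  γ[a; MAX(e)→f](σ[e=3](R)) → 1
  R → 3
  ρ[g/a](R) → 3
  (γ[a; MAX(e)→f](σ[e=3](R)) ⋈[a=g] ρ[g/a](R)) → 2

== RESULT ==
a | f | e | g | x
3 | 3 | 3 | 3 | q
3 | 3 | 6 | 3 | p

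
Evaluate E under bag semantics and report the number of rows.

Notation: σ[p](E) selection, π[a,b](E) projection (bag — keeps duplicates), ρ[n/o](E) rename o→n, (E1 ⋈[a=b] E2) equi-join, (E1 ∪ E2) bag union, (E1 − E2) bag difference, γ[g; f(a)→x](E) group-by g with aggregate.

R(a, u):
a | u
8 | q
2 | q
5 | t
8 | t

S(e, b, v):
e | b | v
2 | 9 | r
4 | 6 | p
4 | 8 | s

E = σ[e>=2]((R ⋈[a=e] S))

Stepwise |·|:
  R → 4
  S → 3
  (R ⋈[a=e] S) → 1
  σ[e>=2]((R ⋈[a=e] S)) → 1

|E| = 1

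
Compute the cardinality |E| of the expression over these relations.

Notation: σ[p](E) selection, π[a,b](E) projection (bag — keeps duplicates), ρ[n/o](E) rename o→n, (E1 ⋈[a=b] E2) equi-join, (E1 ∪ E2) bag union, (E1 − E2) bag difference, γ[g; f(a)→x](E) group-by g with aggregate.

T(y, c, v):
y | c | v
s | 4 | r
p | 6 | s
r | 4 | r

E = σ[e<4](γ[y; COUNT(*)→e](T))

Stepwise |·|:
  T → 3
  γ[y; COUNT(*)→e](T) → 3
  σ[e<4](γ[y; COUNT(*)→e](T)) → 3

|E| = 3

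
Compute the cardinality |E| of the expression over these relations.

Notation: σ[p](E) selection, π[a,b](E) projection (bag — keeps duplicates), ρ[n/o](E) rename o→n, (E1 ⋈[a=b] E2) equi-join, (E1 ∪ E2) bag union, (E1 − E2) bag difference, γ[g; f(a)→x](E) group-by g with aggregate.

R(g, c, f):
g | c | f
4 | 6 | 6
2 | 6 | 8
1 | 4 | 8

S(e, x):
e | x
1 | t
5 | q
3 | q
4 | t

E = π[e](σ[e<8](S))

Subexpression sizes:
  S → 4
  σ[e<8](S) → 4
  π[e](σ[e<8](S)) → 4

|E| = 4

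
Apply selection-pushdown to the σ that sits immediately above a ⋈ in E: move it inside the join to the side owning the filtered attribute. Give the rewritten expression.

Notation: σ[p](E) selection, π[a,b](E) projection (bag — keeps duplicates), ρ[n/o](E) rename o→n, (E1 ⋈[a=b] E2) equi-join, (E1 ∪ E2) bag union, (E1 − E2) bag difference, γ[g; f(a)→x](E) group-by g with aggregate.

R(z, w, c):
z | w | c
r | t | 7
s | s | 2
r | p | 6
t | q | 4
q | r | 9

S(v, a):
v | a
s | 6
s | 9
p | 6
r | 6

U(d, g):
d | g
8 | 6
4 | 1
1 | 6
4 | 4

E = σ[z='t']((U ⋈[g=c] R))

σ filters on z, owned by the right side.
E' = (U ⋈[g=c] σ[z='t'](R))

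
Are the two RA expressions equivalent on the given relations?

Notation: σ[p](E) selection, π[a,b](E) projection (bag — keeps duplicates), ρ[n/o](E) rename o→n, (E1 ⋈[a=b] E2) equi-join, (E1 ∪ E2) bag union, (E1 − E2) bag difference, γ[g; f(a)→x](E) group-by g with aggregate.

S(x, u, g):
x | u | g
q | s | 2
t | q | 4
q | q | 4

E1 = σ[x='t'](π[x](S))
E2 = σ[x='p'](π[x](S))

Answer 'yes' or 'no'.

E1 per-node cardinality:
  S → 3
  π[x](S) → 3
  σ[x='t'](π[x](S)) → 1
E2 per-node cardinality:
  S → 3
  π[x](S) → 3
  σ[x='p'](π[x](S)) → 0

E1 result:
x
t
E2 result:
x
(0 rows)
Witness: ('t',) appears 1× in E1 but 0× in E2.

no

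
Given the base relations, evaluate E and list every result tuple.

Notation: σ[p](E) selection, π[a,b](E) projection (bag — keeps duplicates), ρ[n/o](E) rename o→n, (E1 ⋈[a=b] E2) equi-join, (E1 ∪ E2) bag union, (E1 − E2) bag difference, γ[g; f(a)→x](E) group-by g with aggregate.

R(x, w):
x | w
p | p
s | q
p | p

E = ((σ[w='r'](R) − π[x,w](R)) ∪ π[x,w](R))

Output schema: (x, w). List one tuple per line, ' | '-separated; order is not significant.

Stepwise |·|:
  R → 3
  σ[w='r'](R) → 0
  R → 3
  π[x,w](R) → 3
  (σ[w='r'](R) − π[x,w](R)) → 0
  R → 3
  π[x,w](R) → 3
  ((σ[w='r'](R) − π[x,w](R)) ∪ π[x,w](R)) → 3

== RESULT ==
x | w
p | p
p | p
s | q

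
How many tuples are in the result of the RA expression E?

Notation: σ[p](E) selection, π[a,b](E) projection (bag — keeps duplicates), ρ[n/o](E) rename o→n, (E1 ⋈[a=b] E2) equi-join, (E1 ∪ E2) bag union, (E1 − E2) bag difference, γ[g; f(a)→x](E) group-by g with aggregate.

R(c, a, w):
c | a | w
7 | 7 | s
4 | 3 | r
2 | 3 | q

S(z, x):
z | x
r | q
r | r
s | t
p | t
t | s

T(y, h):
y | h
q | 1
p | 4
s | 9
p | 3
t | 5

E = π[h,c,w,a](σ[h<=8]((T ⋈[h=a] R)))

Per-node cardinality:
  T → 5
  R → 3
  (T ⋈[h=a] R) → 2
  σ[h<=8]((T ⋈[h=a] R)) → 2
  π[h,c,w,a](σ[h<=8]((T ⋈[h=a] R))) → 2

|E| = 2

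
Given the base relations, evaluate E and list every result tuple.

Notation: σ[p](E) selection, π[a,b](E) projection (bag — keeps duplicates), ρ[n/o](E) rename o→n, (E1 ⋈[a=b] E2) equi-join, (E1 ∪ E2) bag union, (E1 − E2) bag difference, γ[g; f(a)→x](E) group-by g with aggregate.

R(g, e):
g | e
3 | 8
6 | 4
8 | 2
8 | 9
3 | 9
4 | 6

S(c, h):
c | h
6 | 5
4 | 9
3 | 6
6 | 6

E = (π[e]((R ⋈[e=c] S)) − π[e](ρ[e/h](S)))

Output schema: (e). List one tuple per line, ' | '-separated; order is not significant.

Subexpression sizes:
  R → 6
  S → 4
  (R ⋈[e=c] S) → 3
  π[e]((R ⋈[e=c] S)) → 3
  S → 4
  ρ[e/h](S) → 4
  π[e](ρ[e/h](S)) → 4
  (π[e]((R ⋈[e=c] S)) − π[e](ρ[e/h](S))) → 1

== RESULT ==
e
4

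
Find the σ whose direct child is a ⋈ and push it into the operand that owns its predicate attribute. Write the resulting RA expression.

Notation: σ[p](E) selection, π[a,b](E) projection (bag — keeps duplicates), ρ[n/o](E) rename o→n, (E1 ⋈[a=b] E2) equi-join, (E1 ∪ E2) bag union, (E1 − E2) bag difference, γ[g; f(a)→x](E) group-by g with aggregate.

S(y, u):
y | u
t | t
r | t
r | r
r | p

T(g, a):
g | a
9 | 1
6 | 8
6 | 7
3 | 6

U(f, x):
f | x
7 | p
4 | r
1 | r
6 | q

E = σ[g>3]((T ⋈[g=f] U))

σ filters on g, owned by the left side.
E' = (σ[g>3](T) ⋈[g=f] U)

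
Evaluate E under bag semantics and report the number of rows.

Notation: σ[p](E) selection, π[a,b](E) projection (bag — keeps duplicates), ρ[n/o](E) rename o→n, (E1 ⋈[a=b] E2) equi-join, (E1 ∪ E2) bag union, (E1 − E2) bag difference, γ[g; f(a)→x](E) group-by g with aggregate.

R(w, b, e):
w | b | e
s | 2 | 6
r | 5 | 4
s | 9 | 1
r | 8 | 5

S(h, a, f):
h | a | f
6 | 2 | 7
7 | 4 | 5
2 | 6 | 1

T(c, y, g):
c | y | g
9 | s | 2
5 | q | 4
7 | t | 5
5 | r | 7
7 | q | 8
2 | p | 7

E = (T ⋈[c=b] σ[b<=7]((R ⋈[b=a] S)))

Subexpression sizes:
  T → 6
  R → 4
  S → 3
  (R ⋈[b=a] S) → 1
  σ[b<=7]((R ⋈[b=a] S)) → 1
  (T ⋈[c=b] σ[b<=7]((R ⋈[b=a] S))) → 1

|E| = 1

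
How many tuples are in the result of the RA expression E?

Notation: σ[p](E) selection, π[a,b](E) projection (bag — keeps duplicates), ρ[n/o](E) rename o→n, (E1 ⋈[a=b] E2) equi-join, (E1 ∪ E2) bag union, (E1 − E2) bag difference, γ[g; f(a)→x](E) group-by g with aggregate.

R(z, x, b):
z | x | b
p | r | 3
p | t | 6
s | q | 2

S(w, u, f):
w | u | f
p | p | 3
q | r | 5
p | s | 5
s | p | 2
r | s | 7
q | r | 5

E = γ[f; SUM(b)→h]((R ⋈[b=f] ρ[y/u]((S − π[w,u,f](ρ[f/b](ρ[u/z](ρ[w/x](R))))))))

Stepwise |·|:
  R → 3
  S → 6
  R → 3
  ρ[w/x](R) → 3
  ρ[u/z](ρ[w/x](R)) → 3
  ρ[f/b](ρ[u/z](ρ[w/x](R))) → 3
  π[w,u,f](ρ[f/b](ρ[u/z](ρ[w/x](R)))) → 3
  (S − π[w,u,f](ρ[f/b](ρ[u/z](ρ[w/x](R))))) → 6
  ρ[y/u]((S − π[w,u,f](ρ[f/b](ρ[u/z](ρ[w/x](R)))))) → 6
  (R ⋈[b=f] ρ[y/u]((S − π[w,u,f](ρ[f/b](ρ[u/z](ρ[w/x](R))))))) → 2
  γ[f; SUM(b)→h]((R ⋈[b=f] ρ[y/u]((S − π[w,u,f](ρ[f/b](ρ[u/z](ρ[w/x](R)))))))) → 2

|E| = 2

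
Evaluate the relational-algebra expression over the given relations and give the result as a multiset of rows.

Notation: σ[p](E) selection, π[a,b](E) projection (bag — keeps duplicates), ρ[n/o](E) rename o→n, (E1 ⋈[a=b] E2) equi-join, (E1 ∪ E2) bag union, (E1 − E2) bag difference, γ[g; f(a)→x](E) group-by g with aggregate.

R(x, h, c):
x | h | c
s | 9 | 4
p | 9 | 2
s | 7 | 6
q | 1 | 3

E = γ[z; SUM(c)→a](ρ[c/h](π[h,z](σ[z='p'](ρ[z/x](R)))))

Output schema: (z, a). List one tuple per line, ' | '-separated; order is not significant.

Subexpression sizes:
  R → 4
  ρ[z/x](R) → 4
  σ[z='p'](ρ[z/x](R)) → 1
  π[h,z](σ[z='p'](ρ[z/x](R))) → 1
  ρ[c/h](π[h,z](σ[z='p'](ρ[z/x](R)))) → 1
  γ[z; SUM(c)→a](ρ[c/h](π[h,z](σ[z='p'](ρ[z/x](R))))) → 1

== RESULT ==
z | a
p | 9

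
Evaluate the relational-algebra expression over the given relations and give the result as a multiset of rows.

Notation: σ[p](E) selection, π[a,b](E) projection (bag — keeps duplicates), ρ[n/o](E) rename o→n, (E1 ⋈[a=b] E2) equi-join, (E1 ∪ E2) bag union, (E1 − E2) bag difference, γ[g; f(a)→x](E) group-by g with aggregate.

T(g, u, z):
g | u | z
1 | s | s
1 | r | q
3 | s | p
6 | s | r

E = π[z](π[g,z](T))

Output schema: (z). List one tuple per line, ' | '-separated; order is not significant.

Row counts bottom-up:
  T → 4
  π[g,z](T) → 4
  π[z](π[g,z](T)) → 4

== RESULT ==
z
p
q
r
s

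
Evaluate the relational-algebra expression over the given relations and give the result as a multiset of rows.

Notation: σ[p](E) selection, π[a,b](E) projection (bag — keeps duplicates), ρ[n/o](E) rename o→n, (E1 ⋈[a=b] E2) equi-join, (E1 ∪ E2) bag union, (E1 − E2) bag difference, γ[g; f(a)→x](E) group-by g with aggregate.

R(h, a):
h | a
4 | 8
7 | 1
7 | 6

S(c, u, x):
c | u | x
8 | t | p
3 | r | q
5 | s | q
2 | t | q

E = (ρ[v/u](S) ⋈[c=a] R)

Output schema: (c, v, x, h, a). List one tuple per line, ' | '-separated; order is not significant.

Per-node cardinality:
  S → 4
  ρ[v/u](S) → 4
  R → 3
  (ρ[v/u](S) ⋈[c=a] R) → 1

== RESULT ==
c | v | x | h | a
8 | t | p | 4 | 8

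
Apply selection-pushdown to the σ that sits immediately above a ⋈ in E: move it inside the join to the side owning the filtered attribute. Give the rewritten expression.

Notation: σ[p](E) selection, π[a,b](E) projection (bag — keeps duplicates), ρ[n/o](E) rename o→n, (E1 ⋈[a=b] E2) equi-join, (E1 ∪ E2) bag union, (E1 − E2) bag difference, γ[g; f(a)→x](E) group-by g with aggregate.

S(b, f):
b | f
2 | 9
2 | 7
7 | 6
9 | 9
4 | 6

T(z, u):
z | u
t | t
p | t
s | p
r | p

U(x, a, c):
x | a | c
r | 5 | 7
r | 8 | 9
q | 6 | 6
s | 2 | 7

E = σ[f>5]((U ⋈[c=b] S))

σ filters on f, owned by the right side.
E' = (U ⋈[c=b] σ[f>5](S))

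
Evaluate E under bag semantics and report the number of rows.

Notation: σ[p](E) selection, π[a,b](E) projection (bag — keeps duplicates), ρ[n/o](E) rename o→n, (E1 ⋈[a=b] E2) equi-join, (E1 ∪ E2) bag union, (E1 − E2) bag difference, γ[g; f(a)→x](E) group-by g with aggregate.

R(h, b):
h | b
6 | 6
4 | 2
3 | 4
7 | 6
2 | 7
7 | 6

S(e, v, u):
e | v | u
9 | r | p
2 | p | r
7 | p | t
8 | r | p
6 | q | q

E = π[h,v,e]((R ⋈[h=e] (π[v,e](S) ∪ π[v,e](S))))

Per-node cardinality:
  R → 6
  S → 5
  π[v,e](S) → 5
  S → 5
  π[v,e](S) → 5
  (π[v,e](S) ∪ π[v,e](S)) → 10
  (R ⋈[h=e] (π[v,e](S) ∪ π[v,e](S))) → 8
  π[h,v,e]((R ⋈[h=e] (π[v,e](S) ∪ π[v,e](S)))) → 8

|E| = 8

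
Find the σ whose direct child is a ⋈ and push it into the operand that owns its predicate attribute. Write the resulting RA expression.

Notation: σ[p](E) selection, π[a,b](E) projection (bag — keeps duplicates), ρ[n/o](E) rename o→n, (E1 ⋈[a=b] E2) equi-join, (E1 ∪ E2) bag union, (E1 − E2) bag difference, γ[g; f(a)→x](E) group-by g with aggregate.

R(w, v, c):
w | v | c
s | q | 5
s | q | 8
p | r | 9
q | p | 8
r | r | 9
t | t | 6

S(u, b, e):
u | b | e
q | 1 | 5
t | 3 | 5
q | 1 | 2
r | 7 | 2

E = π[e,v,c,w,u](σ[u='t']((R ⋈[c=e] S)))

σ filters on u, owned by the right side.
E' = π[e,v,c,w,u]((R ⋈[c=e] σ[u='t'](S)))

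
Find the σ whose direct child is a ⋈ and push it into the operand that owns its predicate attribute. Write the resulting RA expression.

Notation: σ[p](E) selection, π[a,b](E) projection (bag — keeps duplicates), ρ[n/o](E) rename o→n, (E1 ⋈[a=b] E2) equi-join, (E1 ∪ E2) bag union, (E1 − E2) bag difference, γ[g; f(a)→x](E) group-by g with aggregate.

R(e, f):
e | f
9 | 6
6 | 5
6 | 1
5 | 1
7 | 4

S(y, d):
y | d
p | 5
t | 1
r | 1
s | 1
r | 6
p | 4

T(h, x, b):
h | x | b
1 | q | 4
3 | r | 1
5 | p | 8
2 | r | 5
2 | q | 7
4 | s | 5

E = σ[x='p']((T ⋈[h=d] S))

σ filters on x, owned by the left side.
E' = (σ[x='p'](T) ⋈[h=d] S)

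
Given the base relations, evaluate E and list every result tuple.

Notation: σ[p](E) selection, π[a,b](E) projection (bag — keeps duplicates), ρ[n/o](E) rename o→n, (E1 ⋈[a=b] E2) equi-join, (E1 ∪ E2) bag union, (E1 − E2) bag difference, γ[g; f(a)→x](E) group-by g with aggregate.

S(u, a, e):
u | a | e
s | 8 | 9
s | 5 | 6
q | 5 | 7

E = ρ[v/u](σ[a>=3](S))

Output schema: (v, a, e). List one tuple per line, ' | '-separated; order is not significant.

Stepwise |·|:
  S → 3
  σ[a>=3](S) → 3
  ρ[v/u](σ[a>=3](S)) → 3

== RESULT ==
v | a | e
q | 5 | 7
s | 5 | 6
s | 8 | 9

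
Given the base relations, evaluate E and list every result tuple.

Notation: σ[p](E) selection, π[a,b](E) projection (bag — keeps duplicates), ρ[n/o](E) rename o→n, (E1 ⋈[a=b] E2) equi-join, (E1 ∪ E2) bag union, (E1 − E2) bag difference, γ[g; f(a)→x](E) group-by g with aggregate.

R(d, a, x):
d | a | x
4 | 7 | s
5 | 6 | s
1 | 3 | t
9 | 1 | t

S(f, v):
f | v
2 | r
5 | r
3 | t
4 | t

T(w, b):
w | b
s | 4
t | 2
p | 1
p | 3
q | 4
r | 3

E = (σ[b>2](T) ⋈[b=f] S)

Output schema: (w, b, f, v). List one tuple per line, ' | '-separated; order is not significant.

Per-node cardinality:
  T → 6
  σ[b>2](T) → 4
  S → 4
  (σ[b>2](T) ⋈[b=f] S) → 4

== RESULT ==
w | b | f | v
p | 3 | 3 | t
q | 4 | 4 | t
r | 3 | 3 | t
s | 4 | 4 | t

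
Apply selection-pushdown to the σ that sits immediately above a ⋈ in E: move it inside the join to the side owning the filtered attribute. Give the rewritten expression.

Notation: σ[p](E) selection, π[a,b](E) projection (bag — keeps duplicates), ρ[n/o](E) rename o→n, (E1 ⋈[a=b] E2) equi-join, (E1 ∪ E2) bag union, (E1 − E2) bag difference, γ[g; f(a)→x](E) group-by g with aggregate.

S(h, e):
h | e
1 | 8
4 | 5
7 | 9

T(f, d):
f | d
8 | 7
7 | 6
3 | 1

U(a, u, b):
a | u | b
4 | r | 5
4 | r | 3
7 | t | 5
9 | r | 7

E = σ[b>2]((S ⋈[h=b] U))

σ filters on b, owned by the right side.
E' = (S ⋈[h=b] σ[b>2](U))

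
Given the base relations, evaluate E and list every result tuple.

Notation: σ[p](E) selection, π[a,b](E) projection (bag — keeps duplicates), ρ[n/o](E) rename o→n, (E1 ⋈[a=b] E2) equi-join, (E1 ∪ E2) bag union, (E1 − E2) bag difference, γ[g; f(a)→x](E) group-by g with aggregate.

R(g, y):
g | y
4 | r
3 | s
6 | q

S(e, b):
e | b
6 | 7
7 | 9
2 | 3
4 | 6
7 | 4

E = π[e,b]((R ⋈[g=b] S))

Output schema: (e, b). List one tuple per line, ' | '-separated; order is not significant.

Subexpression sizes:
  R → 3
  S → 5
  (R ⋈[g=b] S) → 3
  π[e,b]((R ⋈[g=b] S)) → 3

== RESULT ==
e | b
2 | 3
4 | 6
7 | 4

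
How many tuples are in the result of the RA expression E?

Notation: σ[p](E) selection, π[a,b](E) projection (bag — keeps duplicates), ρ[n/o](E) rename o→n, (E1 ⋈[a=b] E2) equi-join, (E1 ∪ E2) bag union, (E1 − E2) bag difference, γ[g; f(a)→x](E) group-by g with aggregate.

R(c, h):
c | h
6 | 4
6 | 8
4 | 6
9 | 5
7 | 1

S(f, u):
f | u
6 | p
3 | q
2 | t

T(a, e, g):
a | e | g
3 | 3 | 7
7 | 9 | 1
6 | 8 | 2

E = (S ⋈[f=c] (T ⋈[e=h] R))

Per-node cardinality:
  S → 3
  T → 3
  R → 5
  (T ⋈[e=h] R) → 1
  (S ⋈[f=c] (T ⋈[e=h] R)) → 1

|E| = 1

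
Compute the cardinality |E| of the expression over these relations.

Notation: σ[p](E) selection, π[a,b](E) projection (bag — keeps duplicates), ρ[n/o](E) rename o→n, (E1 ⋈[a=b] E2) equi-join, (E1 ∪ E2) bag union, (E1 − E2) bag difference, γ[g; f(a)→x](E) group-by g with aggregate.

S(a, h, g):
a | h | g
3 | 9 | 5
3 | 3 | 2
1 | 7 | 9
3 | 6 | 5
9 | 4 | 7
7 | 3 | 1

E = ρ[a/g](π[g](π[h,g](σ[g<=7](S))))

Row counts bottom-up:
  S → 6
  σ[g<=7](S) → 5
  π[h,g](σ[g<=7](S)) → 5
  π[g](π[h,g](σ[g<=7](S))) → 5
  ρ[a/g](π[g](π[h,g](σ[g<=7](S)))) → 5

|E| = 5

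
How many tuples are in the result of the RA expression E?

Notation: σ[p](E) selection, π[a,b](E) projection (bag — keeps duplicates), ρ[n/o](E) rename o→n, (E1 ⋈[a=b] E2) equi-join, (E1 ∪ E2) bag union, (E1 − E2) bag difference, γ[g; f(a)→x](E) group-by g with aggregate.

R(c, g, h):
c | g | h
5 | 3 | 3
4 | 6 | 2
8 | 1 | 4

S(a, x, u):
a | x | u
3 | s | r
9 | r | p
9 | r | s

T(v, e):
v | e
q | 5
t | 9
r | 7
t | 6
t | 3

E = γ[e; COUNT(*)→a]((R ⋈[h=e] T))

Row counts bottom-up:
  R → 3
  T → 5
  (R ⋈[h=e] T) → 1
  γ[e; COUNT(*)→a]((R ⋈[h=e] T)) → 1

|E| = 1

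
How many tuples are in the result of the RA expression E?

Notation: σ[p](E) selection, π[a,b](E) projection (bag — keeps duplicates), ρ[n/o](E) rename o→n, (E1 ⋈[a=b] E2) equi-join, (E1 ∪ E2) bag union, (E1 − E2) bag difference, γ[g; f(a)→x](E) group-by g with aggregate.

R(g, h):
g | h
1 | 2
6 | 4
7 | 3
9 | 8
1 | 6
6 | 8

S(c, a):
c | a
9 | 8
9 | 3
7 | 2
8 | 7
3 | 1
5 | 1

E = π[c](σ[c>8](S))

Per-node cardinality:
  S → 6
  σ[c>8](S) → 2
  π[c](σ[c>8](S)) → 2

|E| = 2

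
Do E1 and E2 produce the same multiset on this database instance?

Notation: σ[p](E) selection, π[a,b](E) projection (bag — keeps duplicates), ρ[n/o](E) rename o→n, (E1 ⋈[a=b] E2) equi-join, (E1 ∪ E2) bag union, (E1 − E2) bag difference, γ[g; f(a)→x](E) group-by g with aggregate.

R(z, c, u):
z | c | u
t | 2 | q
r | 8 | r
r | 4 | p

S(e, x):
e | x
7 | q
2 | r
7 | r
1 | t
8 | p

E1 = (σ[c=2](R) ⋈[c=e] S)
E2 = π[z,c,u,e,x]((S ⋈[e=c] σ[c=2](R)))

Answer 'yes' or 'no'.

E1 per-node cardinality:
  R → 3
  σ[c=2](R) → 1
  S → 5
  (σ[c=2](R) ⋈[c=e] S) → 1
E2 per-node cardinality:
  S → 5
  R → 3
  σ[c=2](R) → 1
  (S ⋈[e=c] σ[c=2](R)) → 1
  π[z,c,u,e,x]((S ⋈[e=c] σ[c=2](R))) → 1

E1 and E2 produce the same multiset:
z | c | u | e | x
t | 2 | q | 2 | r

yes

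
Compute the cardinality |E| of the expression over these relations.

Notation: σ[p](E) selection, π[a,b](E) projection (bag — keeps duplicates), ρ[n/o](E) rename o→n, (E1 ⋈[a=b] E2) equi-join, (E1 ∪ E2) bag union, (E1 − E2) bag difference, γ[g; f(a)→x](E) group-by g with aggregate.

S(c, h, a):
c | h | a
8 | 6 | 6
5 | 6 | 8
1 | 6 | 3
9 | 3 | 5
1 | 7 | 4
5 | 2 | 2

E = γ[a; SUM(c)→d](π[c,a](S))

Subexpression sizes:
  S → 6
  π[c,a](S) → 6
  γ[a; SUM(c)→d](π[c,a](S)) → 6

|E| = 6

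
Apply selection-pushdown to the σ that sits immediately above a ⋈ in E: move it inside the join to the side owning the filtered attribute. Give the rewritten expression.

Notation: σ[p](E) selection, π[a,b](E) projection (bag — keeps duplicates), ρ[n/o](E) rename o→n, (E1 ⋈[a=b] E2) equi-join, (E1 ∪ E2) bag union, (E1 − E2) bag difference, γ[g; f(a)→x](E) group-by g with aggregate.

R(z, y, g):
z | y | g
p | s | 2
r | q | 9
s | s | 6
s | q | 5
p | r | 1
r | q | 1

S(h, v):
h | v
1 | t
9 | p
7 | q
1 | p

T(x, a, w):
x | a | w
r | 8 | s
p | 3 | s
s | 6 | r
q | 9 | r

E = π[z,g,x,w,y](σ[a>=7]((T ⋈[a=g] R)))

σ filters on a, owned by the left side.
E' = π[z,g,x,w,y]((σ[a>=7](T) ⋈[a=g] R))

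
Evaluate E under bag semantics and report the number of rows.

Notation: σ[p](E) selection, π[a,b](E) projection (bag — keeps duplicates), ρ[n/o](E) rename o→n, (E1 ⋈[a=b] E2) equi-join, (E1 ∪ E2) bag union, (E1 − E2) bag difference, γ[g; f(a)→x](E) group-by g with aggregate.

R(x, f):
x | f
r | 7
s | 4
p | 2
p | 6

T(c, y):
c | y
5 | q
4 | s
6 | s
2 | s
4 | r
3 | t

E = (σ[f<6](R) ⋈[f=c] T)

Stepwise |·|:
  R → 4
  σ[f<6](R) → 2
  T → 6
  (σ[f<6](R) ⋈[f=c] T) → 3

|E| = 3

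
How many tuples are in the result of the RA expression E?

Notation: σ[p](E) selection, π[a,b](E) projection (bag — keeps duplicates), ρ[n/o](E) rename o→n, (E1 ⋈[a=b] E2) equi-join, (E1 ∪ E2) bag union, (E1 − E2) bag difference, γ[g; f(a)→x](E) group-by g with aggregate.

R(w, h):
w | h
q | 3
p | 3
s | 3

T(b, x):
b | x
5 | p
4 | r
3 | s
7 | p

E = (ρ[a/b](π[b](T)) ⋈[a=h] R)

Subexpression sizes:
  T → 4
  π[b](T) → 4
  ρ[a/b](π[b](T)) → 4
  R → 3
  (ρ[a/b](π[b](T)) ⋈[a=h] R) → 3

|E| = 3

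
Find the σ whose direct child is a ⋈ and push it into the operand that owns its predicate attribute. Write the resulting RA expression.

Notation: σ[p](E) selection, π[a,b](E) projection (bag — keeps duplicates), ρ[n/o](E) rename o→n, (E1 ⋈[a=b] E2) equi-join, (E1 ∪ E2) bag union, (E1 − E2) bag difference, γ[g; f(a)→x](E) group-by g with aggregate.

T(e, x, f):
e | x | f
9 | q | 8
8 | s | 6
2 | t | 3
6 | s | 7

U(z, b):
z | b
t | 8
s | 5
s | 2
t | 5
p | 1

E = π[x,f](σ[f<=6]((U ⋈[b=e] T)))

σ filters on f, owned by the right side.
E' = π[x,f]((U ⋈[b=e] σ[f<=6](T)))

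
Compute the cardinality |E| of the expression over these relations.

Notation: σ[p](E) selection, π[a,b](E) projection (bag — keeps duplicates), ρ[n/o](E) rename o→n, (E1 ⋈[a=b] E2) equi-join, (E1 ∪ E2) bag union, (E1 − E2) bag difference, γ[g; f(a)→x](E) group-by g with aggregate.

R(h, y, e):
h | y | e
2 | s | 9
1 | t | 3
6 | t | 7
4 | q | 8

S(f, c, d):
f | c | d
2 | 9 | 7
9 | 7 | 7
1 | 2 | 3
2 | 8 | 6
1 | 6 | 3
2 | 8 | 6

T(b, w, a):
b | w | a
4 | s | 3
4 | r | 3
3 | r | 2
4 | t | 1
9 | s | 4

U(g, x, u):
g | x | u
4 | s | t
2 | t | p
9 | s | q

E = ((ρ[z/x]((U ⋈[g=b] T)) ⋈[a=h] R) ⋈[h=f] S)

Per-node cardinality:
  U → 3
  T → 5
  (U ⋈[g=b] T) → 4
  ρ[z/x]((U ⋈[g=b] T)) → 4
  R → 4
  (ρ[z/x]((U ⋈[g=b] T)) ⋈[a=h] R) → 2
  S → 6
  ((ρ[z/x]((U ⋈[g=b] T)) ⋈[a=h] R) ⋈[h=f] S) → 2

|E| = 2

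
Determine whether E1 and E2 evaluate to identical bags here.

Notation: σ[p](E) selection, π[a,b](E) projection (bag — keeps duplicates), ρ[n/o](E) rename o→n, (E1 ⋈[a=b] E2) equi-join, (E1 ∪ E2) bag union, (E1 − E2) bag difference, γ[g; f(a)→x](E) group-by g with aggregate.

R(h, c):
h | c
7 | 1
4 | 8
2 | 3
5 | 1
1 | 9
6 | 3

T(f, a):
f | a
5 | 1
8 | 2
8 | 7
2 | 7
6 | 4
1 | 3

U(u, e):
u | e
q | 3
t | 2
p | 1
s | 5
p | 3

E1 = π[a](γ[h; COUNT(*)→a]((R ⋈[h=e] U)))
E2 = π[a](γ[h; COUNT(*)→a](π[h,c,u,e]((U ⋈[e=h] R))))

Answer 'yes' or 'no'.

E1 stepwise |·|:
  R → 6
  U → 5
  (R ⋈[h=e] U) → 3
  γ[h; COUNT(*)→a]((R ⋈[h=e] U)) → 3
  π[a](γ[h; COUNT(*)→a]((R ⋈[h=e] U))) → 3
E2 stepwise |·|:
  U → 5
  R → 6
  (U ⋈[e=h] R) → 3
  π[h,c,u,e]((U ⋈[e=h] R)) → 3
  γ[h; COUNT(*)→a](π[h,c,u,e]((U ⋈[e=h] R))) → 3
  π[a](γ[h; COUNT(*)→a](π[h,c,u,e]((U ⋈[e=h] R)))) → 3

E1 and E2 produce the same multiset:
a
1
1
1

yes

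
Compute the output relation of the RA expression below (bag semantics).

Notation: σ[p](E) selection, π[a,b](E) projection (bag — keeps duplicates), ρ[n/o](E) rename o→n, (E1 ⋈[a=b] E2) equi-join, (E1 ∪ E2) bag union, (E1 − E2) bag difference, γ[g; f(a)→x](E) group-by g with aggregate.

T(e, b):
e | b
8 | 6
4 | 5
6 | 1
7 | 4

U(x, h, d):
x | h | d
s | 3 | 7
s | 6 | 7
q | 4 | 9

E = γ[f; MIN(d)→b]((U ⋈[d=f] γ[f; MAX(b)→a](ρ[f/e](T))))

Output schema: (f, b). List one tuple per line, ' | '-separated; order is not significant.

Subexpression sizes:
  U → 3
  T → 4
  ρ[f/e](T) → 4
  γ[f; MAX(b)→a](ρ[f/e](T)) → 4
  (U ⋈[d=f] γ[f; MAX(b)→a](ρ[f/e](T))) → 2
  γ[f; MIN(d)→b]((U ⋈[d=f] γ[f; MAX(b)→a](ρ[f/e](T)))) → 1

== RESULT ==
f | b
7 | 7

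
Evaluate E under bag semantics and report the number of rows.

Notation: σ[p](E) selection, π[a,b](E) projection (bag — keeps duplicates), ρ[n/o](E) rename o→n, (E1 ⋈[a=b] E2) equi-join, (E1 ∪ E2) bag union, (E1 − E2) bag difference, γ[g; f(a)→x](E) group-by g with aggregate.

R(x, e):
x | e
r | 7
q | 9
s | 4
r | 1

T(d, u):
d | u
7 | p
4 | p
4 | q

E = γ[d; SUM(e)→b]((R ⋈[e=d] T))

Stepwise |·|:
  R → 4
  T → 3
  (R ⋈[e=d] T) → 3
  γ[d; SUM(e)→b]((R ⋈[e=d] T)) → 2

|E| = 2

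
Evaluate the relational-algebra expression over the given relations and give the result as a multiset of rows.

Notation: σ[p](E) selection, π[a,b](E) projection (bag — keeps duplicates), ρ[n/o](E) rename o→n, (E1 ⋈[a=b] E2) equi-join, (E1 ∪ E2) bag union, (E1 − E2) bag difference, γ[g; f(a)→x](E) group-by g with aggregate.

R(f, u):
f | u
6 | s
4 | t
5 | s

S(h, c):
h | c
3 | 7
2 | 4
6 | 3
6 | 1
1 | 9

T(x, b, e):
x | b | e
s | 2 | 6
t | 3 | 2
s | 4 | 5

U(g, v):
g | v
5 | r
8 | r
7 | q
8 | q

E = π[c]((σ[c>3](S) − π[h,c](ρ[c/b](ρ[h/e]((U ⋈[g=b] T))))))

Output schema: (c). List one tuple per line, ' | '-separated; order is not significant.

Row counts bottom-up:
  S → 5
  σ[c>3](S) → 3
  U → 4
  T → 3
  (U ⋈[g=b] T) → 0
  ρ[h/e]((U ⋈[g=b] T)) → 0
  ρ[c/b](ρ[h/e]((U ⋈[g=b] T))) → 0
  π[h,c](ρ[c/b](ρ[h/e]((U ⋈[g=b] T)))) → 0
  (σ[c>3](S) − π[h,c](ρ[c/b](ρ[h/e]((U ⋈[g=b] T))))) → 3
  π[c]((σ[c>3](S) − π[h,c](ρ[c/b](ρ[h/e]((U ⋈[g=b] T)))))) → 3

== RESULT ==
c
4
7
9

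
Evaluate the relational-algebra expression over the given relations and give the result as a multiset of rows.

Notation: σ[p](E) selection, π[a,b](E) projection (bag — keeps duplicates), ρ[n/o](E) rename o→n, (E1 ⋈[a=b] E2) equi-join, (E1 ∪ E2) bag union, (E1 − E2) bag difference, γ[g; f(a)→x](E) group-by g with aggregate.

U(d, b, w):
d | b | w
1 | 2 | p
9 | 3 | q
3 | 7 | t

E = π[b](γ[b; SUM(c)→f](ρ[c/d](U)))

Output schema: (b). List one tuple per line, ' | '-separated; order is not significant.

Row counts bottom-up:
  U → 3
  ρ[c/d](U) → 3
  γ[b; SUM(c)→f](ρ[c/d](U)) → 3
  π[b](γ[b; SUM(c)→f](ρ[c/d](U))) → 3

== RESULT ==
b
2
3
7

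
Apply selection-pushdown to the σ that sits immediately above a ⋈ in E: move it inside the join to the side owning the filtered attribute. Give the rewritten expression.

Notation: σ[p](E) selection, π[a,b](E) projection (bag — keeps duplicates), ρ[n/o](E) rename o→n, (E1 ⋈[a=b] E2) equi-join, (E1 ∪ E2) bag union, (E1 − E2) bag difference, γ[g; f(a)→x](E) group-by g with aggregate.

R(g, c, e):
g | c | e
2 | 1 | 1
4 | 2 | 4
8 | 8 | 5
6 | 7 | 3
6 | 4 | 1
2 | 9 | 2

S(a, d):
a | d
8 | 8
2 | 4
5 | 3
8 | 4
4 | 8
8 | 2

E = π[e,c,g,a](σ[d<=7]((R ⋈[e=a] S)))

σ filters on d, owned by the right side.
E' = π[e,c,g,a]((R ⋈[e=a] σ[d<=7](S)))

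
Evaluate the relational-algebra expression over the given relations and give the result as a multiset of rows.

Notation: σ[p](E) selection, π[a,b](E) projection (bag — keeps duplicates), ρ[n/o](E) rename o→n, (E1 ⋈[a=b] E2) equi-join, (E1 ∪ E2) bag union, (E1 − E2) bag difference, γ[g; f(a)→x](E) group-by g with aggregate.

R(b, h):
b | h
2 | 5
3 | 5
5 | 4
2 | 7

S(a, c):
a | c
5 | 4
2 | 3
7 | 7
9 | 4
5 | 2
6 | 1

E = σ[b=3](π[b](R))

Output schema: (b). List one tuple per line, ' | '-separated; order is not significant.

Row counts bottom-up:
  R → 4
  π[b](R) → 4
  σ[b=3](π[b](R)) → 1

== RESULT ==
b
3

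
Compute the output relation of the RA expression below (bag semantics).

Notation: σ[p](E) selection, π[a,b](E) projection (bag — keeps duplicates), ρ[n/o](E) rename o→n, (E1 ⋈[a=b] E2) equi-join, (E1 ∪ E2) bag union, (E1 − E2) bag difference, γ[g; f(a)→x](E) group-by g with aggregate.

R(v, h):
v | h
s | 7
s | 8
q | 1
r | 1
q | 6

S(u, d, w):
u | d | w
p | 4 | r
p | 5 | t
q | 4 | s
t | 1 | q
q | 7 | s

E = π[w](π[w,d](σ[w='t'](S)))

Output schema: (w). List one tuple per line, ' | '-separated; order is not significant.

Row counts bottom-up:
  S → 5
  σ[w='t'](S) → 1
  π[w,d](σ[w='t'](S)) → 1
  π[w](π[w,d](σ[w='t'](S))) → 1

== RESULT ==
w
t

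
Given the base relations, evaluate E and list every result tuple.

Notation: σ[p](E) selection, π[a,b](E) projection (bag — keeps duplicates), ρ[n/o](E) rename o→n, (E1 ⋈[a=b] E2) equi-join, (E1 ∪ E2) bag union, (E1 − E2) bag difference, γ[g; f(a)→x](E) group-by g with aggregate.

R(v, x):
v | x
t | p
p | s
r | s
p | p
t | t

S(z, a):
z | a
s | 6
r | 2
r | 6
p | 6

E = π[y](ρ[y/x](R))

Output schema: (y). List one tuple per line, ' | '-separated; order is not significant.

Subexpression sizes:
  R → 5
  ρ[y/x](R) → 5
  π[y](ρ[y/x](R)) → 5

== RESULT ==
y
p
p
s
s
t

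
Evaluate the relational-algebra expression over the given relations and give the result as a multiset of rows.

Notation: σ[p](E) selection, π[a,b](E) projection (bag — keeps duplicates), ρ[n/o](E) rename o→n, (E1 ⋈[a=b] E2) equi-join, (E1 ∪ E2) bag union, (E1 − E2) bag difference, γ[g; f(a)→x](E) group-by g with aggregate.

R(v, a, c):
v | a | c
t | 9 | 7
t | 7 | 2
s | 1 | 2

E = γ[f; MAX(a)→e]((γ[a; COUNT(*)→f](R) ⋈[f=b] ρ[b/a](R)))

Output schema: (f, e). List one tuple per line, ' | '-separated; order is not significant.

Row counts bottom-up:
  R → 3
  γ[a; COUNT(*)→f](R) → 3
  R → 3
  ρ[b/a](R) → 3
  (γ[a; COUNT(*)→f](R) ⋈[f=b] ρ[b/a](R)) → 3
  γ[f; MAX(a)→e]((γ[a; COUNT(*)→f](R) ⋈[f=b] ρ[b/a](R))) → 1

== RESULT ==
f | e
1 | 9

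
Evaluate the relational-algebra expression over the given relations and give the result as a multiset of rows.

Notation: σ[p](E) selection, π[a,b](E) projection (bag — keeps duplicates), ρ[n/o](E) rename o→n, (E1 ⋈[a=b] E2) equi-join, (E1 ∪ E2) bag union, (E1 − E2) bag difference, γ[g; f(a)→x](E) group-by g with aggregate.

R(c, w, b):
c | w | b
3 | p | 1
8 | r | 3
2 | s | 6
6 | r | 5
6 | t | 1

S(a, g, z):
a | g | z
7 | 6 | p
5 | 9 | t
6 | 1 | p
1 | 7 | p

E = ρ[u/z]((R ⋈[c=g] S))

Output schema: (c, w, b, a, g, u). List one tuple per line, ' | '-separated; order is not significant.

Subexpression sizes:
  R → 5
  S → 4
  (R ⋈[c=g] S) → 2
  ρ[u/z]((R ⋈[c=g] S)) → 2

== RESULT ==
c | w | b | a | g | u
6 | r | 5 | 7 | 6 | p
6 | t | 1 | 7 | 6 | p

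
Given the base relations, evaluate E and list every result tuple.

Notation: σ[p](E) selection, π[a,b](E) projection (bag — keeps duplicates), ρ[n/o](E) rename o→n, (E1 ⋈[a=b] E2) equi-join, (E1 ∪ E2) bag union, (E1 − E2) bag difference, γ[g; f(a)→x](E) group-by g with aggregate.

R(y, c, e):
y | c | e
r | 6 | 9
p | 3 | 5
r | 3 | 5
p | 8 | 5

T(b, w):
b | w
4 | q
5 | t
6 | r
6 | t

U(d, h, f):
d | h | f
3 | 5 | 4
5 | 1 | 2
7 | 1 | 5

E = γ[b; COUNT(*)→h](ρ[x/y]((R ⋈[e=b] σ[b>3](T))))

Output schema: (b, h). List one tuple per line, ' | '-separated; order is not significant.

Subexpression sizes:
  R → 4
  T → 4
  σ[b>3](T) → 4
  (R ⋈[e=b] σ[b>3](T)) → 3
  ρ[x/y]((R ⋈[e=b] σ[b>3](T))) → 3
  γ[b; COUNT(*)→h](ρ[x/y]((R ⋈[e=b] σ[b>3](T)))) → 1

== RESULT ==
b | h
5 | 3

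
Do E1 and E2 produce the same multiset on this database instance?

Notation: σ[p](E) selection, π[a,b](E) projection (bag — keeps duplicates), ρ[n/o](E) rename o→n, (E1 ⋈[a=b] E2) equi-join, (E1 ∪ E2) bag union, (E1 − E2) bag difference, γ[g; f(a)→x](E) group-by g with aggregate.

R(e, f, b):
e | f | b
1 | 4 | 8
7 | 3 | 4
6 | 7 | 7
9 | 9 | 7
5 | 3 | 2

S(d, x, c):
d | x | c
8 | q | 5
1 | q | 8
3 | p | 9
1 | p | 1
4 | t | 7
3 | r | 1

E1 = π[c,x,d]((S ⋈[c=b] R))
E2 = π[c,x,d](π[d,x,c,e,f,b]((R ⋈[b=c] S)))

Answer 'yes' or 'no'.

E1 per-node cardinality:
  S → 6
  R → 5
  (S ⋈[c=b] R) → 3
  π[c,x,d]((S ⋈[c=b] R)) → 3
E2 per-node cardinality:
  R → 5
  S → 6
  (R ⋈[b=c] S) → 3
  π[d,x,c,e,f,b]((R ⋈[b=c] S)) → 3
  π[c,x,d](π[d,x,c,e,f,b]((R ⋈[b=c] S))) → 3

E1 and E2 produce the same multiset:
c | x | d
7 | t | 4
7 | t | 4
8 | q | 1

yes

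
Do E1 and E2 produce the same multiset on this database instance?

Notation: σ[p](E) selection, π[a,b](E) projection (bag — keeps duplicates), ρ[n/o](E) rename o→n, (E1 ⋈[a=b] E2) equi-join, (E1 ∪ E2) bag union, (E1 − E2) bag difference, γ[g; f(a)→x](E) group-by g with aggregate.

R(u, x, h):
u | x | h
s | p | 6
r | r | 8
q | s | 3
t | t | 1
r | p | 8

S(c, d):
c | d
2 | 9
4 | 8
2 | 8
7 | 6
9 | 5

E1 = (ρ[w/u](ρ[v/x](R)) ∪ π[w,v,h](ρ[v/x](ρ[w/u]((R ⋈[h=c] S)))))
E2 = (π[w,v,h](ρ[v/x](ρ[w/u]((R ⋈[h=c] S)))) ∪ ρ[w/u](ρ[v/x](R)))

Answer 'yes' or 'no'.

E1 row counts bottom-up:
  R → 5
  ρ[v/x](R) → 5
  ρ[w/u](ρ[v/x](R)) → 5
  R → 5
  S → 5
  (R ⋈[h=c] S) → 0
  ρ[w/u]((R ⋈[h=c] S)) → 0
  ρ[v/x](ρ[w/u]((R ⋈[h=c] S))) → 0
  π[w,v,h](ρ[v/x](ρ[w/u]((R ⋈[h=c] S)))) → 0
  (ρ[w/u](ρ[v/x](R)) ∪ π[w,v,h](ρ[v/x](ρ[w/u]((R ⋈[h=c] S))))) → 5
E2 row counts bottom-up:
  R → 5
  S → 5
  (R ⋈[h=c] S) → 0
  ρ[w/u]((R ⋈[h=c] S)) → 0
  ρ[v/x](ρ[w/u]((R ⋈[h=c] S))) → 0
  π[w,v,h](ρ[v/x](ρ[w/u]((R ⋈[h=c] S)))) → 0
  R → 5
  ρ[v/x](R) → 5
  ρ[w/u](ρ[v/x](R)) → 5
  (π[w,v,h](ρ[v/x](ρ[w/u]((R ⋈[h=c] S)))) ∪ ρ[w/u](ρ[v/x](R))) → 5

E1 and E2 produce the same multiset:
w | v | h
q | s | 3
r | p | 8
r | r | 8
s | p | 6
t | t | 1

yes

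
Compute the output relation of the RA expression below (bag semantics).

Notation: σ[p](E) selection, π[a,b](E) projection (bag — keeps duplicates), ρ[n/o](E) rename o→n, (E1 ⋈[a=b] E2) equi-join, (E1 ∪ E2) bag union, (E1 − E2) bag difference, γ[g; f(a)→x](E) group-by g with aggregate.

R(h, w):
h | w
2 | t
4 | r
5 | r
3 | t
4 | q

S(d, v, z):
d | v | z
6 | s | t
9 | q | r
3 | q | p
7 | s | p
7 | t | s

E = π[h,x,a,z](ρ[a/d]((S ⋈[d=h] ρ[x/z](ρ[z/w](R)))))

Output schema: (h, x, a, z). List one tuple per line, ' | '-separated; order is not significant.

Per-node cardinality:
  S → 5
  R → 5
  ρ[z/w](R) → 5
  ρ[x/z](ρ[z/w](R)) → 5
  (S ⋈[d=h] ρ[x/z](ρ[z/w](R))) → 1
  ρ[a/d]((S ⋈[d=h] ρ[x/z](ρ[z/w](R)))) → 1
  π[h,x,a,z](ρ[a/d]((S ⋈[d=h] ρ[x/z](ρ[z/w](R))))) → 1

== RESULT ==
h | x | a | z
3 | t | 3 | p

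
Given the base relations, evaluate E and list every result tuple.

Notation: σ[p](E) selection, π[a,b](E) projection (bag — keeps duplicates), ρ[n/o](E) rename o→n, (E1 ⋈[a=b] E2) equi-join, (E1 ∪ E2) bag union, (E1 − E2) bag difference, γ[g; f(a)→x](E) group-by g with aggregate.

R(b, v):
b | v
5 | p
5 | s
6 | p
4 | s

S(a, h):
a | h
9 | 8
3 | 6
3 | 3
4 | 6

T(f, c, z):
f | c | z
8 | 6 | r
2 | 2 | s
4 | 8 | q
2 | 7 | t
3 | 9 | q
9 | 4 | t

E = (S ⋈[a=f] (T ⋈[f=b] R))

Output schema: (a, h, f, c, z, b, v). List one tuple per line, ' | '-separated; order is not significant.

Stepwise |·|:
  S → 4
  T → 6
  R → 4
  (T ⋈[f=b] R) → 1
  (S ⋈[a=f] (T ⋈[f=b] R)) → 1

== RESULT ==
a | h | f | c | z | b | v
4 | 6 | 4 | 8 | q | 4 | s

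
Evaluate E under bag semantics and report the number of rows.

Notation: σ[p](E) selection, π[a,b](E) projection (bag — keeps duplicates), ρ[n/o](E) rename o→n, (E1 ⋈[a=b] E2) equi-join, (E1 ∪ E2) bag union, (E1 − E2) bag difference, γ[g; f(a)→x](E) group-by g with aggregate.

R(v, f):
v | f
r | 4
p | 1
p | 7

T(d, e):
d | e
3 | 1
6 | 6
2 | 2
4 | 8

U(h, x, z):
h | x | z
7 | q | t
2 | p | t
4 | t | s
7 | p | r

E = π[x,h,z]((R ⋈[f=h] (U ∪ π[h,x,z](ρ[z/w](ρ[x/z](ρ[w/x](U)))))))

Row counts bottom-up:
  R → 3
  U → 4
  U → 4
  ρ[w/x](U) → 4
  ρ[x/z](ρ[w/x](U)) → 4
  ρ[z/w](ρ[x/z](ρ[w/x](U))) → 4
  π[h,x,z](ρ[z/w](ρ[x/z](ρ[w/x](U)))) → 4
  (U ∪ π[h,x,z](ρ[z/w](ρ[x/z](ρ[w/x](U))))) → 8
  (R ⋈[f=h] (U ∪ π[h,x,z](ρ[z/w](ρ[x/z](ρ[w/x](U)))))) → 6
  π[x,h,z]((R ⋈[f=h] (U ∪ π[h,x,z](ρ[z/w](ρ[x/z](ρ[w/x](U))))))) → 6

|E| = 6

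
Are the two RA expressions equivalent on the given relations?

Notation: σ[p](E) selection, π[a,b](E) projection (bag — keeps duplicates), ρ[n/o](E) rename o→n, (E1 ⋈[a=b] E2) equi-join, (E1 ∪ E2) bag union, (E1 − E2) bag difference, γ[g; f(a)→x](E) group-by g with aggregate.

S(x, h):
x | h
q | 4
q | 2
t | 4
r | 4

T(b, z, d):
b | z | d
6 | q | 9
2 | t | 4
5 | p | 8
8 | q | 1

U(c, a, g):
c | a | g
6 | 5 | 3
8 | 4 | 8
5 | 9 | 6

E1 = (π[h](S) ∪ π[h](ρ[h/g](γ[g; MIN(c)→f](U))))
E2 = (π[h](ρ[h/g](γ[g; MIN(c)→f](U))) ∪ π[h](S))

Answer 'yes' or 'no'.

E1 stepwise |·|:
  S → 4
  π[h](S) → 4
  U → 3
  γ[g; MIN(c)→f](U) → 3
  ρ[h/g](γ[g; MIN(c)→f](U)) → 3
  π[h](ρ[h/g](γ[g; MIN(c)→f](U))) → 3
  (π[h](S) ∪ π[h](ρ[h/g](γ[g; MIN(c)→f](U)))) → 7
E2 stepwise |·|:
  U → 3
  γ[g; MIN(c)→f](U) → 3
  ρ[h/g](γ[g; MIN(c)→f](U)) → 3
  π[h](ρ[h/g](γ[g; MIN(c)→f](U))) → 3
  S → 4
  π[h](S) → 4
  (π[h](ρ[h/g](γ[g; MIN(c)→f](U))) ∪ π[h](S)) → 7

E1 and E2 produce the same multiset:
h
2
3
4
4
4
6
8

yes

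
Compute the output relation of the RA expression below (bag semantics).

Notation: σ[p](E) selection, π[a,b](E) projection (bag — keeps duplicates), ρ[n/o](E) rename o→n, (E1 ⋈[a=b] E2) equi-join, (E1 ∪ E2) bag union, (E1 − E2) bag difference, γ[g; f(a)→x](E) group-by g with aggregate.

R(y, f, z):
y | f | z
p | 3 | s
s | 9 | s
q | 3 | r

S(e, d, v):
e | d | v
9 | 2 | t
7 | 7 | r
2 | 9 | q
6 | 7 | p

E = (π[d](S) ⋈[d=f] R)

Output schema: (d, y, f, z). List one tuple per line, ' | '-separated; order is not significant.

Row counts bottom-up:
  S → 4
  π[d](S) → 4
  R → 3
  (π[d](S) ⋈[d=f] R) → 1

== RESULT ==
d | y | f | z
9 | s | 9 | s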